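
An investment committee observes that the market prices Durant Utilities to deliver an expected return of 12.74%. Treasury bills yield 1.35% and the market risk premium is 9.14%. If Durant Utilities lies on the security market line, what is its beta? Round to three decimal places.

β = (E(R) − R_f) / MRP = (12.74% − 1.35%) / 9.14% = 11.39% / 9.14% = 1.246

1.246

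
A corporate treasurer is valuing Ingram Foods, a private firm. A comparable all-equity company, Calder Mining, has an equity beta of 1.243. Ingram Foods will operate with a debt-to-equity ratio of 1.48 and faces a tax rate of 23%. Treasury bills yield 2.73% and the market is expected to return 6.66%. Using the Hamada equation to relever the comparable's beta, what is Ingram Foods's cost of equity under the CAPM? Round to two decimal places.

13.18%

β_L = β_U × [1 + (1 − t)(D/E)] = 1.243 × [1 + (1 − 0.23) × 1.48]
    = 1.243 × [1 + 0.77 × 1.48] = 1.243 × 2.1396 = 2.6595
MRP = 6.66% − 2.73% = 3.93%
E(R) = R_f + β_L × MRP = 2.73% + 2.6595 × 3.93% = 13.18%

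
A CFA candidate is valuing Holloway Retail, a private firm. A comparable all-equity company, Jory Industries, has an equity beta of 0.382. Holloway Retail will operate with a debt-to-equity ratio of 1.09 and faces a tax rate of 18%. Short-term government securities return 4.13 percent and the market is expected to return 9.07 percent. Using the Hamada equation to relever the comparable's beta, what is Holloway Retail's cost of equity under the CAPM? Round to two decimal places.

7.70%

β_L = β_U × [1 + (1 − t)(D/E)] = 0.382 × [1 + (1 − 0.18) × 1.09]
    = 0.382 × [1 + 0.82 × 1.09] = 0.382 × 1.8938 = 0.7234
MRP = 9.07% − 4.13% = 4.94%
E(R) = R_f + β_L × MRP = 4.13% + 0.7234 × 4.94% = 7.70%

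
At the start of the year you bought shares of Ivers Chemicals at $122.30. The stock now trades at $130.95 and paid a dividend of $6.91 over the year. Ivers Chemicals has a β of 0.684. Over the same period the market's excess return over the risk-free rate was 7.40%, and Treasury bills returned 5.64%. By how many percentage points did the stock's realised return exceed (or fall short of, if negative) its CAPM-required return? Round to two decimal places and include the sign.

Realised HPR = (P1 + D1 − P0) / P0 = (130.95 + 6.91 − 122.30) / 122.30 = 15.56 / 122.30 = 12.7228%
CAPM required = R_f + β·MRP = 5.64% + 0.684 × 7.40% = 10.70160%
α = realised − required = 12.7228% − 10.70160% = +2.02%

+2.02%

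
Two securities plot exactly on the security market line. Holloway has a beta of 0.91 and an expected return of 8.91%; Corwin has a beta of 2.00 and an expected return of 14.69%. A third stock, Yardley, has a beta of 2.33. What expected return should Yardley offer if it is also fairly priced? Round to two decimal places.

MRP (SML slope) = (14.69% − 8.91%) / (2.00 − 0.91) = 5.78% / 1.09 = 5.3028%
R_f (intercept) = 8.91% − 0.91 × 5.3028% = 4.0845%
E(R_Yardley) = R_f + β × MRP = 4.0845% + 2.33 × 5.3028% = 16.44%

16.44%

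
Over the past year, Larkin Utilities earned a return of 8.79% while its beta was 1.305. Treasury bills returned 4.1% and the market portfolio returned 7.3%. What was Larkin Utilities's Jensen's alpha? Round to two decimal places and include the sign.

+0.51%

Market excess return = 7.3% − 4.1% = 3.20%
CAPM benchmark = R_f + β(R_m − R_f) = 4.1% + 1.305 × 3.2% = 8.2760%
α = actual − benchmark = 8.79% − 8.2760% = +0.51%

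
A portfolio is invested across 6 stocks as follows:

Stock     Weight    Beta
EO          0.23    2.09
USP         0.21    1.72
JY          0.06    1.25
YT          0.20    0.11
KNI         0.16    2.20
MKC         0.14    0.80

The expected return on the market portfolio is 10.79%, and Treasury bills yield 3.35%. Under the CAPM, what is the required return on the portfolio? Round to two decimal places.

13.79%

β_P = Σ w_i β_i = 0.23×2.09 + 0.21×1.72 + 0.06×1.25 + 0.20×0.11 + 0.16×2.20 + 0.14×0.80 = 1.4029
MRP = 10.79% − 3.35% = 7.44%
E(R_P) = R_f + β_P × MRP = 3.35% + 1.4029 × 7.44% = 13.79%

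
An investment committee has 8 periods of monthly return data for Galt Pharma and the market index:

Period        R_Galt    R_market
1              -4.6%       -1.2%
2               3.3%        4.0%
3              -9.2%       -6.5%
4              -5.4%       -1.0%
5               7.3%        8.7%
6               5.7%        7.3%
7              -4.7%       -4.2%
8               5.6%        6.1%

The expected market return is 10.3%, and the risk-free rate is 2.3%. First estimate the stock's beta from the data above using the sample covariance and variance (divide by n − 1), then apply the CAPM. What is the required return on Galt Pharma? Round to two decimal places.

11.14%

Mean R_i = (-4.6 + 3.3 − 9.2 − 5.4 + 7.3 + 5.7 − 4.7 + 5.6) / 8 = -0.2500%
Mean R_m = (-1.2 + 4.0 − 6.5 − 1.0 + 8.7 + 7.3 − 4.2 + 6.1) / 8 = 1.6500%
Σ(R_i − R̄_i)(R_m − R̄_m) = 246.2400  ⇒  Cov = 246.2400 / 7 = 35.1771
Σ(R_m − R̄_m)² = 222.7400  ⇒  Var(R_m) = 222.7400 / 7 = 31.8200
β = Cov / Var(R_m) = 35.1771 / 31.8200 = 1.1055
MRP = 10.3% − 2.3% = 8.00%
E(R) = R_f + β × MRP = 2.3% + 1.1055 × 8.0% = 11.14%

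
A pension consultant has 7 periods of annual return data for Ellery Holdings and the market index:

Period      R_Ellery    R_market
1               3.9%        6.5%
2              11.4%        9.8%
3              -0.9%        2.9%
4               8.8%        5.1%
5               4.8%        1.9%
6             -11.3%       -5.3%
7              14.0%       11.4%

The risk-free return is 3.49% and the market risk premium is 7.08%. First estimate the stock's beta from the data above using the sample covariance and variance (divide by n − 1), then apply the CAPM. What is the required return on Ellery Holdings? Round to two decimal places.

13.66%

Mean R_i = (3.9 + 11.4 − 0.9 + 8.8 + 4.8 − 11.3 + 14.0) / 7 = 4.3857%
Mean R_m = (6.5 + 9.8 + 2.9 + 5.1 + 1.9 − 5.3 + 11.4) / 7 = 4.6143%
Σ(R_i − R̄_i)(R_m − R̄_m) = 266.2914  ⇒  Cov = 266.2914 / 6 = 44.3819
Σ(R_m − R̄_m)² = 185.3286  ⇒  Var(R_m) = 185.3286 / 6 = 30.8881
β = Cov / Var(R_m) = 44.3819 / 30.8881 = 1.4369
E(R) = R_f + β × MRP = 3.49% + 1.4369 × 7.08% = 13.66%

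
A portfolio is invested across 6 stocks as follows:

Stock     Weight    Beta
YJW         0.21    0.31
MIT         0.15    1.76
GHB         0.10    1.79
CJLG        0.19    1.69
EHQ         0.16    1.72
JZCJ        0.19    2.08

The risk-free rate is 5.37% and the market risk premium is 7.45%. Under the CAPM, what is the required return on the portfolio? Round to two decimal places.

16.54%

β_P = Σ w_i β_i = 0.21×0.31 + 0.15×1.76 + 0.10×1.79 + 0.19×1.69 + 0.16×1.72 + 0.19×2.08 = 1.4996
E(R_P) = R_f + β_P × MRP = 5.37% + 1.4996 × 7.45% = 16.54%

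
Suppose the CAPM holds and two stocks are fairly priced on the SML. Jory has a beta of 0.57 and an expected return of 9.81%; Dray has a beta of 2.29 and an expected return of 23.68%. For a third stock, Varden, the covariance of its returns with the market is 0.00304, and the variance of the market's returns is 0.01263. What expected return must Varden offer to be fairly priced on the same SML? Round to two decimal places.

7.15%

MRP = (23.68% − 9.81%) / (2.29 − 0.57) = 8.0640%
R_f = 9.81% − 0.57 × 8.0640% = 5.2135%
β_Varden = Cov / Var(R_m) = 0.00304 / 0.01263 = 0.2407
E(R_Varden) = R_f + β × MRP = 5.2135% + 0.2407 × 8.0640% = 7.15%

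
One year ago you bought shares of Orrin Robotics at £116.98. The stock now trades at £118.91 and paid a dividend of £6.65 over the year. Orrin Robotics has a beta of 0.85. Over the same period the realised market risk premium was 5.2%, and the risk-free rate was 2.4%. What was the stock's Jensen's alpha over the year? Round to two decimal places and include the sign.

+0.51%

Realised HPR = (P1 + D1 − P0) / P0 = (118.91 + 6.65 − 116.98) / 116.98 = 8.58 / 116.98 = 7.3346%
CAPM required = R_f + β·MRP = 2.4% + 0.85 × 5.2% = 6.8200%
α = realised − required = 7.3346% − 6.8200% = +0.51%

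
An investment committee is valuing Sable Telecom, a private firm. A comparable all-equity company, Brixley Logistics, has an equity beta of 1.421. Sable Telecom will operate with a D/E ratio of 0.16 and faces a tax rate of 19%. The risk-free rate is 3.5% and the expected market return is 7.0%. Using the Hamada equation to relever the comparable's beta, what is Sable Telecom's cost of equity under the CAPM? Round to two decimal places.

9.12%

β_L = β_U × [1 + (1 − t)(D/E)] = 1.421 × [1 + (1 − 0.19) × 0.16]
    = 1.421 × [1 + 0.81 × 0.16] = 1.421 × 1.1296 = 1.6052
MRP = 7.0% − 3.5% = 3.50%
E(R) = R_f + β_L × MRP = 3.5% + 1.6052 × 3.5% = 9.12%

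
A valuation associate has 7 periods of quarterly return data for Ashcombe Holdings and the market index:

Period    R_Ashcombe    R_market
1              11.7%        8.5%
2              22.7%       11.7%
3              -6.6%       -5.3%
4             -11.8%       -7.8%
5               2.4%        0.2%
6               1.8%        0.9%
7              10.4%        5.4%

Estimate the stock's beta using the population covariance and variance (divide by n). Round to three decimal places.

Mean R_i = (11.7 + 22.7 − 6.6 − 11.8 + 2.4 + 1.8 + 10.4) / 7 = 4.3714%
Mean R_m = (8.5 + 11.7 − 5.3 − 7.8 + 0.2 + 0.9 + 5.4) / 7 = 1.9429%
Σ(R_i − R̄_i)(R_m − R̄_m) = 490.8686  ⇒  Cov = 490.8686 / 7 = 70.1241
Σ(R_m − R̄_m)² = 301.6571  ⇒  Var(R_m) = 301.6571 / 7 = 43.0939
β = Cov / Var(R_m) = 70.1241 / 43.0939 = 1.6272

1.627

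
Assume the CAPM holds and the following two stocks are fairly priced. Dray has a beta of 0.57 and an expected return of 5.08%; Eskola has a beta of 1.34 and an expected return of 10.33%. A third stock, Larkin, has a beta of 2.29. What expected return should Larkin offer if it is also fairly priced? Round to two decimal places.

MRP (SML slope) = (10.33% − 5.08%) / (1.34 − 0.57) = 5.25% / 0.77 = 6.8182%
R_f (intercept) = 5.08% − 0.57 × 6.8182% = 1.1936%
E(R_Larkin) = R_f + β × MRP = 1.1936% + 2.29 × 6.8182% = 16.81%

16.81%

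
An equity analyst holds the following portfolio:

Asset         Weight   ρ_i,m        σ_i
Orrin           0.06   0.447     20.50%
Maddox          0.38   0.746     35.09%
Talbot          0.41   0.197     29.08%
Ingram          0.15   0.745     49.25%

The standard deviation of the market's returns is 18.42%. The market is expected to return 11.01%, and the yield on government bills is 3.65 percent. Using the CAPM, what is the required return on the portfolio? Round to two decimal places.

β_Orrin = 0.447 × 20.50% / 18.42% = 0.4975
β_Maddox = 0.746 × 35.09% / 18.42% = 1.4211
β_Talbot = 0.197 × 29.08% / 18.42% = 0.3110
β_Ingram = 0.745 × 49.25% / 18.42% = 1.9919
β_P = Σ w_i β_i = 0.06×0.4975 + 0.38×1.4211 + 0.41×0.3110 + 0.15×1.9919 = 0.9962
MRP = 11.01% − 3.65% = 7.36%
E(R_P) = R_f + β_P × MRP = 3.65% + 0.9962 × 7.36% = 10.98%

10.98%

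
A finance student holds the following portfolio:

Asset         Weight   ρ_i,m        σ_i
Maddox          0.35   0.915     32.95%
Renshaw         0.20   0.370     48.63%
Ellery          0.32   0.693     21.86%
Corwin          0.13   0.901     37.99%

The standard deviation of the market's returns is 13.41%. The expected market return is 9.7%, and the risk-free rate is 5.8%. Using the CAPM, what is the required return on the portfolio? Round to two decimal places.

β_Maddox = 0.915 × 32.95% / 13.41% = 2.2483
β_Renshaw = 0.370 × 48.63% / 13.41% = 1.3418
β_Ellery = 0.693 × 21.86% / 13.41% = 1.1297
β_Corwin = 0.901 × 37.99% / 13.41% = 2.5525
β_P = Σ w_i β_i = 0.35×2.2483 + 0.20×1.3418 + 0.32×1.1297 + 0.13×2.5525 = 1.7486
MRP = 9.7% − 5.8% = 3.90%
E(R_P) = R_f + β_P × MRP = 5.8% + 1.7486 × 3.9% = 12.62%

12.62%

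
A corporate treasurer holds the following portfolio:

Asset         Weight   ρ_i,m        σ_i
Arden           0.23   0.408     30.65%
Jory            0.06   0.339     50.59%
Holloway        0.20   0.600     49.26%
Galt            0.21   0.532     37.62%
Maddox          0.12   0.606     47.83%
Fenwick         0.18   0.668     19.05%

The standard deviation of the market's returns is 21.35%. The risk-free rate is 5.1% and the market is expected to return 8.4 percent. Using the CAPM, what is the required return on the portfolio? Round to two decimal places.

β_Arden = 0.408 × 30.65% / 21.35% = 0.5857
β_Jory = 0.339 × 50.59% / 21.35% = 0.8033
β_Holloway = 0.600 × 49.26% / 21.35% = 1.3844
β_Galt = 0.532 × 37.62% / 21.35% = 0.9374
β_Maddox = 0.606 × 47.83% / 21.35% = 1.3576
β_Fenwick = 0.668 × 19.05% / 21.35% = 0.5960
β_P = Σ w_i β_i = 0.23×0.5857 + 0.06×0.8033 + 0.20×1.3844 + 0.21×0.9374 + 0.12×1.3576 + 0.18×0.5960 = 0.9268
MRP = 8.4% − 5.1% = 3.30%
E(R_P) = R_f + β_P × MRP = 5.1% + 0.9268 × 3.3% = 8.16%

8.16%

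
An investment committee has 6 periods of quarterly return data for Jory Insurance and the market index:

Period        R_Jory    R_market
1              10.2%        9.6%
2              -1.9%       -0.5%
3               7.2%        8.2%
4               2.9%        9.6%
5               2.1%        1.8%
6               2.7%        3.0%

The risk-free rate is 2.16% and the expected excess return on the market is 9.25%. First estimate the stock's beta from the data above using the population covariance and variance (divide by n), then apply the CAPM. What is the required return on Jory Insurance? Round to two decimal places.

9.35%

Mean R_i = (10.2 − 1.9 + 7.2 + 2.9 + 2.1 + 2.7) / 6 = 3.8667%
Mean R_m = (9.6 − 0.5 + 8.2 + 9.6 + 1.8 + 3.0) / 6 = 5.2833%
Σ(R_i − R̄_i)(R_m − R̄_m) = 75.0567  ⇒  Cov = 75.0567 / 6 = 12.5095
Σ(R_m − R̄_m)² = 96.5683  ⇒  Var(R_m) = 96.5683 / 6 = 16.0947
β = Cov / Var(R_m) = 12.5095 / 16.0947 = 0.7772
E(R) = R_f + β × MRP = 2.16% + 0.7772 × 9.25% = 9.35%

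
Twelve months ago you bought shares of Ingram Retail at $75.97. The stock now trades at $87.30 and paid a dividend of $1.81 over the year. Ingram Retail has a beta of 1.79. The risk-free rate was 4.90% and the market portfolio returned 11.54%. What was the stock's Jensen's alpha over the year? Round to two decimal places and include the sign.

+0.51%

Realised HPR = (P1 + D1 − P0) / P0 = (87.30 + 1.81 − 75.97) / 75.97 = 13.14 / 75.97 = 17.2963%
MRP = 11.54% − 4.90% = 6.64%
CAPM required = R_f + β·MRP = 4.90% + 1.79 × 6.64% = 16.7856%
α = realised − required = 17.2963% − 16.7856% = +0.51%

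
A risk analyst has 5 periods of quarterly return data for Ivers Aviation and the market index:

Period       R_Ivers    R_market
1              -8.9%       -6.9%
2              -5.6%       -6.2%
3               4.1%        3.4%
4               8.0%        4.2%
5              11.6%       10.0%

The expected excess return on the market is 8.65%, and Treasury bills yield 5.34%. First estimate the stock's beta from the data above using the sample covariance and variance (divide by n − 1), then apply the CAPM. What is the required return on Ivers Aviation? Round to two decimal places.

Mean R_i = (-8.9 − 5.6 + 4.1 + 8.0 + 11.6) / 5 = 1.8400%
Mean R_m = (-6.9 − 6.2 + 3.4 + 4.2 + 10.0) / 5 = 0.9000%
Σ(R_i − R̄_i)(R_m − R̄_m) = 251.3900  ⇒  Cov = 251.3900 / 4 = 62.8475
Σ(R_m − R̄_m)² = 211.2000  ⇒  Var(R_m) = 211.2000 / 4 = 52.8000
β = Cov / Var(R_m) = 62.8475 / 52.8000 = 1.1903
E(R) = R_f + β × MRP = 5.34% + 1.1903 × 8.65% = 15.64%

15.64%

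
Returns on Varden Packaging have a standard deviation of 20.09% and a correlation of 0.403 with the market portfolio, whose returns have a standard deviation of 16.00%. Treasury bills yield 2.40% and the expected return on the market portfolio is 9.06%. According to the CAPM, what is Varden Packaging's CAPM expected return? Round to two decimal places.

5.77%

β = ρ × σ_i / σ_m = 0.403 × 20.09% / 16.00% = 0.5060
MRP = 9.06% − 2.40% = 6.66%
E(R) = 2.40% + 0.5060 × 6.66% = 5.77%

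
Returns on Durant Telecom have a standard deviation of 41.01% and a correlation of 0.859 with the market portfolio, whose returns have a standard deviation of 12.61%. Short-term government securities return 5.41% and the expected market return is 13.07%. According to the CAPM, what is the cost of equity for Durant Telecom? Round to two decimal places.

26.81%

β = ρ × σ_i / σ_m = 0.859 × 41.01% / 12.61% = 2.7936
MRP = 13.07% − 5.41% = 7.66%
E(R) = 5.41% + 2.7936 × 7.66% = 26.81%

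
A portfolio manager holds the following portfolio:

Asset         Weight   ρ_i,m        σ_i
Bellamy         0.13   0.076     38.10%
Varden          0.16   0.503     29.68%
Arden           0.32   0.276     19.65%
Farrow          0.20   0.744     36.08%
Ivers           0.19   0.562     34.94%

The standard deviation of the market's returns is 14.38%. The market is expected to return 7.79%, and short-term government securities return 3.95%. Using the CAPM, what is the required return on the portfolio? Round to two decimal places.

7.58%

β_Bellamy = 0.076 × 38.10% / 14.38% = 0.2014
β_Varden = 0.503 × 29.68% / 14.38% = 1.0382
β_Arden = 0.276 × 19.65% / 14.38% = 0.3771
β_Farrow = 0.744 × 36.08% / 14.38% = 1.8667
β_Ivers = 0.562 × 34.94% / 14.38% = 1.3655
β_P = Σ w_i β_i = 0.13×0.2014 + 0.16×1.0382 + 0.32×0.3771 + 0.20×1.8667 + 0.19×1.3655 = 0.9458
MRP = 7.79% − 3.95% = 3.84%
E(R_P) = R_f + β_P × MRP = 3.95% + 0.9458 × 3.84% = 7.58%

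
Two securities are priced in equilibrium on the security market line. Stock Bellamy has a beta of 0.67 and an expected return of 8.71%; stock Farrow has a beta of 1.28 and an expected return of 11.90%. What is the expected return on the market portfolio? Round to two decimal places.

10.44%

Both satisfy E(R) = R_f + β·MRP, so the slope of the SML is
MRP = (11.90% − 8.71%) / (1.28 − 0.67) = 3.19% / 0.61 = 5.2295%
R_f = E(R_Bellamy) − β_Bellamy·MRP = 8.71% − 0.67 × 5.2295% = 5.2062%
E(R_m) = R_f + MRP = 5.2062% + 5.2295% = 10.44%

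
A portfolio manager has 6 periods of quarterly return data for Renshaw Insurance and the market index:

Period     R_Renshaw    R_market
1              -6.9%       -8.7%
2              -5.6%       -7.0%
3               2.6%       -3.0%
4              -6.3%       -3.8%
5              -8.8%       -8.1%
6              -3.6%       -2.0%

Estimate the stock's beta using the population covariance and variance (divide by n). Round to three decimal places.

0.947

Mean R_i = (-6.9 − 5.6 + 2.6 − 6.3 − 8.8 − 3.6) / 6 = -4.7667%
Mean R_m = (-8.7 − 7.0 − 3.0 − 3.8 − 8.1 − 2.0) / 6 = -5.4333%
Σ(R_i − R̄_i)(R_m − R̄_m) = 38.4567  ⇒  Cov = 38.4567 / 6 = 6.4095
Σ(R_m − R̄_m)² = 40.6133  ⇒  Var(R_m) = 40.6133 / 6 = 6.7689
β = Cov / Var(R_m) = 6.4095 / 6.7689 = 0.9469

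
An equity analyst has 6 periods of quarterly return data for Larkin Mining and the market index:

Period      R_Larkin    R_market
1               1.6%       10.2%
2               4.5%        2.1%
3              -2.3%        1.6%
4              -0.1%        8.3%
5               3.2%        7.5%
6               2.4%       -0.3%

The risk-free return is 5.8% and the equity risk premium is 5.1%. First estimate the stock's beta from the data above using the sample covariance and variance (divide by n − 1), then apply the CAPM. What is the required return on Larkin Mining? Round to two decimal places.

Mean R_i = (1.6 + 4.5 − 2.3 − 0.1 + 3.2 + 2.4) / 6 = 1.5500%
Mean R_m = (10.2 + 2.1 + 1.6 + 8.3 + 7.5 − 0.3) / 6 = 4.9000%
Σ(R_i − R̄_i)(R_m − R̄_m) = -1.0300  ⇒  Cov = -1.0300 / 5 = -0.2060
Σ(R_m − R̄_m)² = 92.1800  ⇒  Var(R_m) = 92.1800 / 5 = 18.4360
β = Cov / Var(R_m) = -0.2060 / 18.4360 = -0.0112
E(R) = R_f + β × MRP = 5.8% + -0.0112 × 5.1% = 5.74%

5.74%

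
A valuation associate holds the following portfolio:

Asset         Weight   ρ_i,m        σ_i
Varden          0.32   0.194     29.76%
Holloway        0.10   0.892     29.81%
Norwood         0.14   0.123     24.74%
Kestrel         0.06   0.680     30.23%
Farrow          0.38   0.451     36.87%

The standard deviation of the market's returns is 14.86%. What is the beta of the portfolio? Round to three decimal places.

β_Varden = 0.194 × 29.76% / 14.86% = 0.3885
β_Holloway = 0.892 × 29.81% / 14.86% = 1.7894
β_Norwood = 0.123 × 24.74% / 14.86% = 0.2048
β_Kestrel = 0.680 × 30.23% / 14.86% = 1.3833
β_Farrow = 0.451 × 36.87% / 14.86% = 1.1190
β_P = Σ w_i β_i = 0.32×0.3885 + 0.10×1.7894 + 0.14×0.2048 + 0.06×1.3833 + 0.38×1.1190 = 0.8402

0.840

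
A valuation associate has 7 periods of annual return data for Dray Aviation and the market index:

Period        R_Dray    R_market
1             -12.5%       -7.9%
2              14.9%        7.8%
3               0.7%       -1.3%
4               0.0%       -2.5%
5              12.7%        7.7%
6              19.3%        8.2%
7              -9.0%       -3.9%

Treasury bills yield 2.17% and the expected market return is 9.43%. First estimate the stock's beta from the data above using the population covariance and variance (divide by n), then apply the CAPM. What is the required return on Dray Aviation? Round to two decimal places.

Mean R_i = (-12.5 + 14.9 + 0.7 + 0.0 + 12.7 + 19.3 − 9.0) / 7 = 3.7286%
Mean R_m = (-7.9 + 7.8 − 1.3 − 2.5 + 7.7 + 8.2 − 3.9) / 7 = 1.1571%
Σ(R_i − R̄_i)(R_m − R̄_m) = 475.0086  ⇒  Cov = 475.0086 / 7 = 67.8584
Σ(R_m − R̄_m)² = 263.5571  ⇒  Var(R_m) = 263.5571 / 7 = 37.6510
β = Cov / Var(R_m) = 67.8584 / 37.6510 = 1.8023
MRP = 9.43% − 2.17% = 7.26%
E(R) = R_f + β × MRP = 2.17% + 1.8023 × 7.26% = 15.25%

15.25%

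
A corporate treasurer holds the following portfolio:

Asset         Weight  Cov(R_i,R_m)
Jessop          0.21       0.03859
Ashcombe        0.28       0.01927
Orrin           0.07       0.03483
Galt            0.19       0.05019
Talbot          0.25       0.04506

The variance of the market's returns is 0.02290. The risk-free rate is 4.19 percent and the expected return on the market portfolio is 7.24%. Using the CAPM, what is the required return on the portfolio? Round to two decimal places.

β_Jessop = 0.03859 / 0.02290 = 1.6852
β_Ashcombe = 0.01927 / 0.02290 = 0.8415
β_Orrin = 0.03483 / 0.02290 = 1.5210
β_Galt = 0.05019 / 0.02290 = 2.1917
β_Talbot = 0.04506 / 0.02290 = 1.9677
β_P = Σ w_i β_i = 0.21×1.6852 + 0.28×0.8415 + 0.07×1.5210 + 0.19×2.1917 + 0.25×1.9677 = 1.6043
MRP = 7.24% − 4.19% = 3.05%
E(R_P) = R_f + β_P × MRP = 4.19% + 1.6043 × 3.05% = 9.08%

9.08%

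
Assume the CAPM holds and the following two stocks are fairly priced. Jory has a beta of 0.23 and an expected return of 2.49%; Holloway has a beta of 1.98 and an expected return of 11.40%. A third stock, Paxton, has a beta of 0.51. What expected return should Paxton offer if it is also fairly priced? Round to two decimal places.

MRP (SML slope) = (11.40% − 2.49%) / (1.98 − 0.23) = 8.91% / 1.75 = 5.0914%
R_f (intercept) = 2.49% − 0.23 × 5.0914% = 1.3190%
E(R_Paxton) = R_f + β × MRP = 1.3190% + 0.51 × 5.0914% = 3.92%

3.92%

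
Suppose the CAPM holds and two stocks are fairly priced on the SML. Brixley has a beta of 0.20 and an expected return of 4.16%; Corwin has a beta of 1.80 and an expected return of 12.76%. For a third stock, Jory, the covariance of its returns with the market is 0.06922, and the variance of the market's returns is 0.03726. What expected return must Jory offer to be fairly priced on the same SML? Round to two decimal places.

13.07%

MRP = (12.76% − 4.16%) / (1.80 − 0.20) = 5.3750%
R_f = 4.16% − 0.20 × 5.3750% = 3.0850%
β_Jory = Cov / Var(R_m) = 0.06922 / 0.03726 = 1.8578
E(R_Jory) = R_f + β × MRP = 3.0850% + 1.8578 × 5.3750% = 13.07%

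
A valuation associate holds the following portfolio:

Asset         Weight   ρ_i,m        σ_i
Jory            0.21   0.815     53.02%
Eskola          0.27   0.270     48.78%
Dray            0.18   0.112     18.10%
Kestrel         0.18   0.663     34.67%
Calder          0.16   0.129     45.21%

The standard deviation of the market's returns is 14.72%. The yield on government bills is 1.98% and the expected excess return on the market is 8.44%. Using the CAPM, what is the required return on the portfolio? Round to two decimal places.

β_Jory = 0.815 × 53.02% / 14.72% = 2.9356
β_Eskola = 0.270 × 48.78% / 14.72% = 0.8947
β_Dray = 0.112 × 18.10% / 14.72% = 0.1377
β_Kestrel = 0.663 × 34.67% / 14.72% = 1.5616
β_Calder = 0.129 × 45.21% / 14.72% = 0.3962
β_P = Σ w_i β_i = 0.21×2.9356 + 0.27×0.8947 + 0.18×0.1377 + 0.18×1.5616 + 0.16×0.3962 = 1.2273
E(R_P) = R_f + β_P × MRP = 1.98% + 1.2273 × 8.44% = 12.34%

12.34%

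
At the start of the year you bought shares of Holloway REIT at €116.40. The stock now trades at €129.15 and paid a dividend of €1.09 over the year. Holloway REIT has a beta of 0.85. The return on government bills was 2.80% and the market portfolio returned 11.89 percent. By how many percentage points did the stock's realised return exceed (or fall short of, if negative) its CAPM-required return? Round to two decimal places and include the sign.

+1.36%

Realised HPR = (P1 + D1 − P0) / P0 = (129.15 + 1.09 − 116.40) / 116.40 = 13.84 / 116.40 = 11.8900%
MRP = 11.89% − 2.80% = 9.09%
CAPM required = R_f + β·MRP = 2.80% + 0.85 × 9.09% = 10.5265%
α = realised − required = 11.8900% − 10.5265% = +1.36%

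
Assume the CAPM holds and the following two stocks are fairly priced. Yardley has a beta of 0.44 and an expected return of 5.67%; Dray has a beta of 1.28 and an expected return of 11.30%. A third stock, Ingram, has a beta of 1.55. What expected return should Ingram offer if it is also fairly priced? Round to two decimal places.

13.11%

MRP (SML slope) = (11.30% − 5.67%) / (1.28 − 0.44) = 5.63% / 0.84 = 6.7024%
R_f (intercept) = 5.67% − 0.44 × 6.7024% = 2.7209%
E(R_Ingram) = R_f + β × MRP = 2.7209% + 1.55 × 6.7024% = 13.11%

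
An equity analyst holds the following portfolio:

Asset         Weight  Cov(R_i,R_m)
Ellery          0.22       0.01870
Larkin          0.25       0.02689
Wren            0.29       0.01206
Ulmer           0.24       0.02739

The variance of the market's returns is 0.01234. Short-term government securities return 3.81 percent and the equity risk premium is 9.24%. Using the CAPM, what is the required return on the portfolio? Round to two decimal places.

19.47%

β_Ellery = 0.01870 / 0.01234 = 1.5154
β_Larkin = 0.02689 / 0.01234 = 2.1791
β_Wren = 0.01206 / 0.01234 = 0.9773
β_Ulmer = 0.02739 / 0.01234 = 2.2196
β_P = Σ w_i β_i = 0.22×1.5154 + 0.25×2.1791 + 0.29×0.9773 + 0.24×2.2196 = 1.6943
E(R_P) = R_f + β_P × MRP = 3.81% + 1.6943 × 9.24% = 19.47%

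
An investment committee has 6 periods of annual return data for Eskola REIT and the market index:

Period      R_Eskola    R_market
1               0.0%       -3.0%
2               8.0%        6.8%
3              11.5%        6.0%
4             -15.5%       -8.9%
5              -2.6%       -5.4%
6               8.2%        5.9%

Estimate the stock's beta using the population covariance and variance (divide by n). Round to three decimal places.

1.374

Mean R_i = (0.0 + 8.0 + 11.5 − 15.5 − 2.6 + 8.2) / 6 = 1.6000%
Mean R_m = (-3.0 + 6.8 + 6.0 − 8.9 − 5.4 + 5.9) / 6 = 0.2333%
Σ(R_i − R̄_i)(R_m − R̄_m) = 321.5300  ⇒  Cov = 321.5300 / 6 = 53.5883
Σ(R_m − R̄_m)² = 234.0933  ⇒  Var(R_m) = 234.0933 / 6 = 39.0156
β = Cov / Var(R_m) = 53.5883 / 39.0156 = 1.3735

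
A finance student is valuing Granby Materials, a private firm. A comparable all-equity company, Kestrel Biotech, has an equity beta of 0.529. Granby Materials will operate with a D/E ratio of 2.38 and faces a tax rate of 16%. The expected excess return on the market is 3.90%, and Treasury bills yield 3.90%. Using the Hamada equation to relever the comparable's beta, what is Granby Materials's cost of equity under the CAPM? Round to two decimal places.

10.09%

β_L = β_U × [1 + (1 − t)(D/E)] = 0.529 × [1 + (1 − 0.16) × 2.38]
    = 0.529 × [1 + 0.84 × 2.38] = 0.529 × 2.9992 = 1.5866
E(R) = R_f + β_L × MRP = 3.90% + 1.5866 × 3.90% = 10.09%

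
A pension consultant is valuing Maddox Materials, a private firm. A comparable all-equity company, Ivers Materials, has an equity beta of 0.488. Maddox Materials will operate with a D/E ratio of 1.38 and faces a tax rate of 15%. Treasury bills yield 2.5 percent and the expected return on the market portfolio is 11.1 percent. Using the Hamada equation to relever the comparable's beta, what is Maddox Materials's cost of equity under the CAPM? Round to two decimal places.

β_L = β_U × [1 + (1 − t)(D/E)] = 0.488 × [1 + (1 − 0.15) × 1.38]
    = 0.488 × [1 + 0.85 × 1.38] = 0.488 × 2.1730 = 1.0604
MRP = 11.1% − 2.5% = 8.60%
E(R) = R_f + β_L × MRP = 2.5% + 1.0604 × 8.6% = 11.62%

11.62%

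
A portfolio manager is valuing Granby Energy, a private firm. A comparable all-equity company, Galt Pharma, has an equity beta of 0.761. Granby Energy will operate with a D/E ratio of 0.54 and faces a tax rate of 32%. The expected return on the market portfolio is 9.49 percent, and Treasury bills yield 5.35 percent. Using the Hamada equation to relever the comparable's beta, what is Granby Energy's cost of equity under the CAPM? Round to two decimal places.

β_L = β_U × [1 + (1 − t)(D/E)] = 0.761 × [1 + (1 − 0.32) × 0.54]
    = 0.761 × [1 + 0.68 × 0.54] = 0.761 × 1.3672 = 1.0404
MRP = 9.49% − 5.35% = 4.14%
E(R) = R_f + β_L × MRP = 5.35% + 1.0404 × 4.14% = 9.66%

9.66%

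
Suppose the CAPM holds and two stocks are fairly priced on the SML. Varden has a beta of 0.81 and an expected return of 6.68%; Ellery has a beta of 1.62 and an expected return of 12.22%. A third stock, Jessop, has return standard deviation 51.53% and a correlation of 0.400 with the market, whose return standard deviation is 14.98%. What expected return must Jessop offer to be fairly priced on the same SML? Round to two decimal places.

MRP = (12.22% − 6.68%) / (1.62 − 0.81) = 6.8395%
R_f = 6.68% − 0.81 × 6.8395% = 1.1400%
β_Jessop = ρ·σ_i/σ_m = 0.400 × 51.53 / 14.98 = 1.3760
E(R_Jessop) = R_f + β × MRP = 1.1400% + 1.3760 × 6.8395% = 10.55%

10.55%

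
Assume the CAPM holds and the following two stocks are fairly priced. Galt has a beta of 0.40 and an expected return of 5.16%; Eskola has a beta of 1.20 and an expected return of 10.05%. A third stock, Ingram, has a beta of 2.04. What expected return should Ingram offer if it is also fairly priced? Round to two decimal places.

15.18%

MRP (SML slope) = (10.05% − 5.16%) / (1.20 − 0.40) = 4.89% / 0.80 = 6.1125%
R_f (intercept) = 5.16% − 0.40 × 6.1125% = 2.7150%
E(R_Ingram) = R_f + β × MRP = 2.7150% + 2.04 × 6.1125% = 15.18%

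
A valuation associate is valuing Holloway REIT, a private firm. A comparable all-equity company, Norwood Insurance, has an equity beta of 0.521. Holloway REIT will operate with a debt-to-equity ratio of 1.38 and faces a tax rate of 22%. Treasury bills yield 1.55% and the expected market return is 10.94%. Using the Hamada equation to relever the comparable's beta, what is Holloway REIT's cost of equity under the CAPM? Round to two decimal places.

β_L = β_U × [1 + (1 − t)(D/E)] = 0.521 × [1 + (1 − 0.22) × 1.38]
    = 0.521 × [1 + 0.78 × 1.38] = 0.521 × 2.0764 = 1.0818
MRP = 10.94% − 1.55% = 9.39%
E(R) = R_f + β_L × MRP = 1.55% + 1.0818 × 9.39% = 11.71%

11.71%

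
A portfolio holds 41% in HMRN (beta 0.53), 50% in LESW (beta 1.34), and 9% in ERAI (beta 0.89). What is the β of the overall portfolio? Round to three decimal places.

β_P = Σ w_i β_i = 0.41×0.53 + 0.50×1.34 + 0.09×0.89 = 0.9674

0.967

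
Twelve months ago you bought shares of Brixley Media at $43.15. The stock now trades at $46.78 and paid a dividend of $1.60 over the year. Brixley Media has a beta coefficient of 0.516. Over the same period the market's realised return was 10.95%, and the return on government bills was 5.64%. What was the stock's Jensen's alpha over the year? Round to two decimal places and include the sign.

+3.74%

Realised HPR = (P1 + D1 − P0) / P0 = (46.78 + 1.60 − 43.15) / 43.15 = 5.23 / 43.15 = 12.1205%
MRP = 10.95% − 5.64% = 5.31%
CAPM required = R_f + β·MRP = 5.64% + 0.516 × 5.31% = 8.37996%
α = realised − required = 12.1205% − 8.37996% = +3.74%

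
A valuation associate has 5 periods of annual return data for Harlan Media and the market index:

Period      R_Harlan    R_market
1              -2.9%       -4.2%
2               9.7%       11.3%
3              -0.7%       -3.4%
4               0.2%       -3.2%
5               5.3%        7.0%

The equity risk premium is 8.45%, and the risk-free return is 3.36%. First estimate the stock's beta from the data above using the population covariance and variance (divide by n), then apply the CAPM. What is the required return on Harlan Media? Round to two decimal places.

9.27%

Mean R_i = (-2.9 + 9.7 − 0.7 + 0.2 + 5.3) / 5 = 2.3200%
Mean R_m = (-4.2 + 11.3 − 3.4 − 3.2 + 7.0) / 5 = 1.5000%
Σ(R_i − R̄_i)(R_m − R̄_m) = 143.2300  ⇒  Cov = 143.2300 / 5 = 28.6460
Σ(R_m − R̄_m)² = 204.8800  ⇒  Var(R_m) = 204.8800 / 5 = 40.9760
β = Cov / Var(R_m) = 28.6460 / 40.9760 = 0.6991
E(R) = R_f + β × MRP = 3.36% + 0.6991 × 8.45% = 9.27%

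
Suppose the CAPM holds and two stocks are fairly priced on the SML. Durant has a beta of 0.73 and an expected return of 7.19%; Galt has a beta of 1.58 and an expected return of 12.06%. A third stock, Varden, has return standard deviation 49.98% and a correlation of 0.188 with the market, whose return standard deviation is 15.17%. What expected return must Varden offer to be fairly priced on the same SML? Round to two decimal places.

6.56%

MRP = (12.06% − 7.19%) / (1.58 − 0.73) = 5.7294%
R_f = 7.19% − 0.73 × 5.7294% = 3.0075%
β_Varden = ρ·σ_i/σ_m = 0.188 × 49.98 / 15.17 = 0.6194
E(R_Varden) = R_f + β × MRP = 3.0075% + 0.6194 × 5.7294% = 6.56%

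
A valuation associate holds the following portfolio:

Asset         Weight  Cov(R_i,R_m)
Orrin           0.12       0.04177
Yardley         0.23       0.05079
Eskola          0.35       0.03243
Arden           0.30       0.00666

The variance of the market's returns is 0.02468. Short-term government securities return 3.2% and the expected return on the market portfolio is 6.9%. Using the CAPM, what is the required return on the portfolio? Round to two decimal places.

7.70%

β_Orrin = 0.04177 / 0.02468 = 1.6925
β_Yardley = 0.05079 / 0.02468 = 2.0579
β_Eskola = 0.03243 / 0.02468 = 1.3140
β_Arden = 0.00666 / 0.02468 = 0.2699
β_P = Σ w_i β_i = 0.12×1.6925 + 0.23×2.0579 + 0.35×1.3140 + 0.30×0.2699 = 1.2173
MRP = 6.9% − 3.2% = 3.70%
E(R_P) = R_f + β_P × MRP = 3.2% + 1.2173 × 3.7% = 7.70%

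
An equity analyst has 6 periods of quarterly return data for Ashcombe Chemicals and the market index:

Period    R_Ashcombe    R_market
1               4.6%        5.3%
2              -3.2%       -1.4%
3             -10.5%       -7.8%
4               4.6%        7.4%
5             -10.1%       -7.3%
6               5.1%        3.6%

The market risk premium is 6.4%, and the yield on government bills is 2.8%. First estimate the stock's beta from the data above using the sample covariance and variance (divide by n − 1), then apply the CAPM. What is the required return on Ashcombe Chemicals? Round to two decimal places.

Mean R_i = (4.6 − 3.2 − 10.5 + 4.6 − 10.1 + 5.1) / 6 = -1.5833%
Mean R_m = (5.3 − 1.4 − 7.8 + 7.4 − 7.3 + 3.6) / 6 = -0.0333%
Σ(R_i − R̄_i)(R_m − R̄_m) = 236.5733  ⇒  Cov = 236.5733 / 5 = 47.3147
Σ(R_m − R̄_m)² = 211.8933  ⇒  Var(R_m) = 211.8933 / 5 = 42.3787
β = Cov / Var(R_m) = 47.3147 / 42.3787 = 1.1165
E(R) = R_f + β × MRP = 2.8% + 1.1165 × 6.4% = 9.95%

9.95%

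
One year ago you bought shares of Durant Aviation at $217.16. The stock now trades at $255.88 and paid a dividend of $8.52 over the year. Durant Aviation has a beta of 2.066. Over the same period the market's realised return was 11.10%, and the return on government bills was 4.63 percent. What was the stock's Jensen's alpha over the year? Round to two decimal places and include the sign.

+3.76%

Realised HPR = (P1 + D1 − P0) / P0 = (255.88 + 8.52 − 217.16) / 217.16 = 47.24 / 217.16 = 21.7535%
MRP = 11.10% − 4.63% = 6.47%
CAPM required = R_f + β·MRP = 4.63% + 2.066 × 6.47% = 17.99702%
α = realised − required = 21.7535% − 17.99702% = +3.76%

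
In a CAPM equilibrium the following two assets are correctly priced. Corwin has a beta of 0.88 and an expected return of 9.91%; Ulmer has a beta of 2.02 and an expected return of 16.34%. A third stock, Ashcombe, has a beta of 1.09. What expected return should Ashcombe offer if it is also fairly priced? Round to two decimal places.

MRP (SML slope) = (16.34% − 9.91%) / (2.02 − 0.88) = 6.43% / 1.14 = 5.6404%
R_f (intercept) = 9.91% − 0.88 × 5.6404% = 4.9464%
E(R_Ashcombe) = R_f + β × MRP = 4.9464% + 1.09 × 5.6404% = 11.09%

11.09%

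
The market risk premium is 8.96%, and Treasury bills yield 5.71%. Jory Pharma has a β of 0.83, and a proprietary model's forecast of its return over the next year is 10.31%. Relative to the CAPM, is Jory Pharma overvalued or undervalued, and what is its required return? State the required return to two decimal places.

Overvalued; required return 13.15%

Required return = R_f + β·MRP = 5.71% + 0.83 × 8.96% = 13.15%
Forecast 10.31% < required 13.15% → the stock plots below the SML → overvalued.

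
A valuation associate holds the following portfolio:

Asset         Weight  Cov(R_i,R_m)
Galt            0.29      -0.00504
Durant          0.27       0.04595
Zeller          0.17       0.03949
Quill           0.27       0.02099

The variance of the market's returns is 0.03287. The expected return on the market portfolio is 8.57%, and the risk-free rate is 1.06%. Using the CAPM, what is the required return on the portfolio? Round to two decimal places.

β_Galt = -0.00504 / 0.03287 = -0.1533
β_Durant = 0.04595 / 0.03287 = 1.3979
β_Zeller = 0.03949 / 0.03287 = 1.2014
β_Quill = 0.02099 / 0.03287 = 0.6386
β_P = Σ w_i β_i = 0.29×-0.1533 + 0.27×1.3979 + 0.17×1.2014 + 0.27×0.6386 = 0.7096
MRP = 8.57% − 1.06% = 7.51%
E(R_P) = R_f + β_P × MRP = 1.06% + 0.7096 × 7.51% = 6.39%

6.39%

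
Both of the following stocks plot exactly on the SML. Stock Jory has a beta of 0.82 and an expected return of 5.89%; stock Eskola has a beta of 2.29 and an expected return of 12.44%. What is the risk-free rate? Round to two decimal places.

Both satisfy E(R) = R_f + β·MRP, so the slope of the SML is
MRP = (12.44% − 5.89%) / (2.29 − 0.82) = 6.55% / 1.47 = 4.4558%
R_f = E(R_Jory) − β_Jory·MRP = 5.89% − 0.82 × 4.4558% = 2.2362%

2.24%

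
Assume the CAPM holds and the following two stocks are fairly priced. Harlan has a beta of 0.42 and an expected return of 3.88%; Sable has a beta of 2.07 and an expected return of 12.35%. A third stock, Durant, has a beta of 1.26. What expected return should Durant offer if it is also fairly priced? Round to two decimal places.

MRP (SML slope) = (12.35% − 3.88%) / (2.07 − 0.42) = 8.47% / 1.65 = 5.1333%
R_f (intercept) = 3.88% − 0.42 × 5.1333% = 1.7240%
E(R_Durant) = R_f + β × MRP = 1.7240% + 1.26 × 5.1333% = 8.19%

8.19%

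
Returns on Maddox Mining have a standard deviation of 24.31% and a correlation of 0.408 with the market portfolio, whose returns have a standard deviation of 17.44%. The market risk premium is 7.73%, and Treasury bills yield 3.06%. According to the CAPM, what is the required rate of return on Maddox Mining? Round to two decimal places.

7.46%

β = ρ × σ_i / σ_m = 0.408 × 24.31% / 17.44% = 0.5687
E(R) = 3.06% + 0.5687 × 7.73% = 7.46%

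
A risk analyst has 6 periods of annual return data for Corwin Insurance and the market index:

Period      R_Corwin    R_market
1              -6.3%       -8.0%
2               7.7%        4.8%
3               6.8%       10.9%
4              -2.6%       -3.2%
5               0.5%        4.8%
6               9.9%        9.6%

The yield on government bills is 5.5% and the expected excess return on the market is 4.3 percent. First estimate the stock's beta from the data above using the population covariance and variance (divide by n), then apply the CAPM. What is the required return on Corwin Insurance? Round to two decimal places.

Mean R_i = (-6.3 + 7.7 + 6.8 − 2.6 + 0.5 + 9.9) / 6 = 2.6667%
Mean R_m = (-8.0 + 4.8 + 10.9 − 3.2 + 4.8 + 9.6) / 6 = 3.1500%
Σ(R_i − R̄_i)(R_m − R̄_m) = 216.8400  ⇒  Cov = 216.8400 / 6 = 36.1400
Σ(R_m − R̄_m)² = 271.7550  ⇒  Var(R_m) = 271.7550 / 6 = 45.2925
β = Cov / Var(R_m) = 36.1400 / 45.2925 = 0.7979
E(R) = R_f + β × MRP = 5.5% + 0.7979 × 4.3% = 8.93%

8.93%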